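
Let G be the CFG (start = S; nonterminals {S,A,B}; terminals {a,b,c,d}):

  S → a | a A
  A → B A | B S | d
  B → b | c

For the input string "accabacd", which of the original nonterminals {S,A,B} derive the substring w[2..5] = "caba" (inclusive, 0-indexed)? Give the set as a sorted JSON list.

Convert to CNF:
  S -> T0 A | a
  A -> B A | B S | d
  B -> b | c
  T0 -> a

CYK fill (cells [i..j] with 2 ≤ i ≤ j ≤ 5 only):
  cell(2,2) c: {B}
  cell(3,3) a: {S,T0}  orig:{S}
  cell(4,4) b: {B}
  cell(5,5) a: {S,T0}  orig:{S}
  cell(2,3) ca: {A}
  cell(3,4) ab: ∅
  cell(4,5) ba: {A}
  cell(2,4) cab: ∅
  cell(3,5) aba: {S}
  cell(2,5) caba: {A}

Original NTs in T[2,5] deriving "caba": ["A"]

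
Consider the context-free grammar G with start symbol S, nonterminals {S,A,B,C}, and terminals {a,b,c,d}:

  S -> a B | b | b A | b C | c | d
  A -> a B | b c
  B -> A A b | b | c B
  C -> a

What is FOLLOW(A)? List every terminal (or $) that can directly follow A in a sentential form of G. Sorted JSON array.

FIRST sets, iterate to fixpoint:
iter 1:
  A via A→a B: +{a}
  A via A→b c: +{b}
  B via B→A A b: +{a,b}
  B via B→c B: +{c}
  C via C→a: +{a}
  S via S→a B: +{a}
  S via S→b: +{b}
  S via S→c: +{c}
  S via S→d: +{d}
  FIRST(S)={a,b,c,d}  FIRST(A)={a,b}  FIRST(B)={a,b,c}  FIRST(C)={a}
iter 2: — fixpoint
  FIRST(S)={a,b,c,d}  FIRST(A)={a,b}  FIRST(B)={a,b,c}  FIRST(C)={a}

Compute FOLLOW by fixpoint:
FOLLOW(S) := {$}
round 1:
  B→A A b: FOLLOW(A) ⊇ FIRST(A) = {a,b}; new: +{a,b}
  S→a B: FOLLOW(B) ⊇ FOLLOW(S) ⊇ {$}; new: +{$}
  S→b A: FOLLOW(A) ⊇ FOLLOW(S) ⊇ {$}; new: +{$}
  S→b C: FOLLOW(C) ⊇ FOLLOW(S) ⊇ {$}; new: +{$}
  S: {$}  A: {$,a,b}  B: {$}  C: {$}
round 2:
  A→a B: FOLLOW(B) ⊇ FOLLOW(A) ⊇ {$,a,b}; new: +{a,b}
  S: {$}  A: {$,a,b}  B: {$,a,b}  C: {$}
round 3: — fixpoint
  S: {$}  A: {$,a,b}  B: {$,a,b}  C: {$}

FOLLOW(A) = ["$", "a", "b"]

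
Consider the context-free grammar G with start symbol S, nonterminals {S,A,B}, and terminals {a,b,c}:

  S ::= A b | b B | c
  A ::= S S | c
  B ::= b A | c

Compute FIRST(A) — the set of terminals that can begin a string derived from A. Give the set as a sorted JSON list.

FIRST iteration:
pass 1:
  A via A→c: +{c}
  B via B→b A: +{b}
  B via B→c: +{c}
  S via S→A b: +{c}
  S via S→b B: +{b}
  FIRST(S)={b,c}  FIRST(A)={c}  FIRST(B)={b,c}
pass 2:
  A via A→S S: +{b}
  FIRST(S)={b,c}  FIRST(A)={b,c}  FIRST(B)={b,c}
pass 3: (stable)
  FIRST(S)={b,c}  FIRST(A)={b,c}  FIRST(B)={b,c}

FIRST(A) = ["b", "c"]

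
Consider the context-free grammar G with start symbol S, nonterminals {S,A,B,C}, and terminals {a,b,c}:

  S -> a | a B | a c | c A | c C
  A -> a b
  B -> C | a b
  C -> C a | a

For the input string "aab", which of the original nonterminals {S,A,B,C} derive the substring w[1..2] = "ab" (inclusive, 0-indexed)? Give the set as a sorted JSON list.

Convert to CNF:
  S -> T0 B | T0 T2 | T2 A | T2 C | a
  A -> T0 T1
  B -> C T0 | T0 T1 | a
  C -> C T0 | a
  T0 -> a
  T1 -> b
  T2 -> c

CYK table (by increasing span) — only the sub-triangle for w[1..2]:
  T[1,1] 'a' = {B,C,S,T0}  orig:{B,C,S}
  T[2,2] 'b' = {T1}  orig:{}
  T[1,2] 'ab' = {A,B}

Original NTs in T[1,2] deriving "ab": ["A", "B"]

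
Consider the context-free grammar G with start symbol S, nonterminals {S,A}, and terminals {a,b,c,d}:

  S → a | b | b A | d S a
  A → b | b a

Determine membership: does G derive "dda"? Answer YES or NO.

Convert to CNF:
  S -> T0 A | T2 X3 | a | b
  A -> T0 T1 | b
  T0 -> b
  T1 -> a
  T2 -> d
  X3 -> S T1

CYK fill:
  [0..0]={T2}  "d"  orig:{}
  [1..1]={T2}  "d"  orig:{}
  [2..2]={S,T1}  "a"  orig:{S}
  [0..1]=∅  "dd"
  [1..2]=∅  "da"
  [0..2]=∅  "dda"

S ∉ T[0,2] ⇒ NO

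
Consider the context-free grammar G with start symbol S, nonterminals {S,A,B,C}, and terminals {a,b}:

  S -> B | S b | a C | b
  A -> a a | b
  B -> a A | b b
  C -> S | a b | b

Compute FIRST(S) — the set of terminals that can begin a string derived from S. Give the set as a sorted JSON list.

FIRST iteration:
[1]
  A via A→a a: +{a}
  A via A→b: +{b}
  B via B→a A: +{a}
  B via B→b b: +{b}
  C via C→a b: +{a}
  C via C→b: +{b}
  S via S→B: +{a,b}
  FIRST(S)={a,b}  FIRST(A)={a,b}  FIRST(B)={a,b}  FIRST(C)={a,b}
[2] done
  FIRST(S)={a,b}  FIRST(A)={a,b}  FIRST(B)={a,b}  FIRST(C)={a,b}

FIRST(S) = ["a", "b"]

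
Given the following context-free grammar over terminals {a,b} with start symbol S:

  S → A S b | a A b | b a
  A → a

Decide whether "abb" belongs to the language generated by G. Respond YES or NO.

CNF form of G:
  S -> A X2 | T0 T1 | T1 X3
  A -> a
  T0 -> b
  T1 -> a
  X2 -> S T0
  X3 -> A T0

Fill CYK table bottom-up:
  T[0,0] 'a' = {A,T1}  orig:{A}
  T[1,1] 'b' = {T0}  orig:{}
  T[2,2] 'b' = {T0}  orig:{}
  T[0,1] 'ab' = {X3}  orig:{}
  T[1,2] 'bb' = ∅
  T[0,2] 'abb' = ∅

S ∉ T[0,2] ⇒ NO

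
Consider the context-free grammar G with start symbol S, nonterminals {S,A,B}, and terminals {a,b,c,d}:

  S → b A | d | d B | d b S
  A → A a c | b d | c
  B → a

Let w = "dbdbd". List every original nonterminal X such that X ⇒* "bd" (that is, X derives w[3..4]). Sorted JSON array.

CNF form of G:
  S -> T2 A | T3 B | T3 X5 | d
  A -> A X4 | T2 T3 | c
  B -> a
  T0 -> a
  T1 -> c
  T2 -> b
  T3 -> d
  X4 -> T0 T1
  X5 -> T2 S

CYK table (by increasing span) — only the sub-triangle for w[3..4]:
  T[3,3] 'b' = {T2}  orig:{}
  T[4,4] 'd' = {S,T3}  orig:{S}
  T[3,4] 'bd' = {A,X5}  orig:{A}

Original NTs in T[3,4] deriving "bd": ["A"]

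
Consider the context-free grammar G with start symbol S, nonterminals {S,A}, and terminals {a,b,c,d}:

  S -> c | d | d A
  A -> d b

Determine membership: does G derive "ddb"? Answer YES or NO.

Convert to CNF:
  S -> T0 A | c | d
  A -> T0 T1
  T0 -> d
  T1 -> b

Fill CYK table bottom-up:
  T[0,0] 'd' = {S,T0}  orig:{S}
  T[1,1] 'd' = {S,T0}  orig:{S}
  T[2,2] 'b' = {T1}  orig:{}
  T[0,1] 'dd' = ∅
  T[1,2] 'db' = {A}
  T[0,2] 'ddb' = {S}

S ∈ T[0,2] ⇒ YES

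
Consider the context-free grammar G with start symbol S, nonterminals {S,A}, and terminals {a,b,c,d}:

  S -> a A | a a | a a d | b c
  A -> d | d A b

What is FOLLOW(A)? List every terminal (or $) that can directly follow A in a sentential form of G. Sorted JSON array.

FIRST iteration:
round 1:
  A via A→d: +{d}
  S via S→a A: +{a}
  S via S→b c: +{b}
  FIRST(S)={a,b}  FIRST(A)={d}
round 2: done
  FIRST(S)={a,b}  FIRST(A)={d}

Compute FOLLOW by fixpoint:
FOLLOW(S) := {$}
round 1:
  A→d A b: FOLLOW(A) ⊇ FIRST(b) = {b}; new: +{b}
  S→a A: FOLLOW(A) ⊇ FOLLOW(S) ⊇ {$}; new: +{$}
  FOLLOW(S)={$}  FOLLOW(A)={$,b}
round 2: — fixpoint
  FOLLOW(S)={$}  FOLLOW(A)={$,b}

FOLLOW(A) = ["$", "b"]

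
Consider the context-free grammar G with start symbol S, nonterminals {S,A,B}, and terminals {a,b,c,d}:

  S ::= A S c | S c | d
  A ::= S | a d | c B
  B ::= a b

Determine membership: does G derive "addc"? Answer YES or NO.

CNF form of G:
  S -> A X5 | S T0 | d
  A -> A X4 | S T0 | T0 B | T1 T2 | d
  B -> T1 T3
  T0 -> c
  T1 -> a
  T2 -> d
  T3 -> b
  X4 -> S T0
  X5 -> S T0

Fill CYK table bottom-up:
  cell(0,0) a: {T1}  orig:{}
  cell(1,1) d: {A,S,T2}  orig:{A,S}
  cell(2,2) d: {A,S,T2}  orig:{A,S}
  cell(3,3) c: {T0}  orig:{}
  cell(0,1) ad: {A}
  cell(1,2) dd: ∅
  cell(2,3) dc: {A,S,X4,X5}  orig:{A,S}
  cell(0,2) add: ∅
  cell(1,3) ddc: {A,S}
  cell(0,3) addc: {A,S}

S ∈ T[0,3] ⇒ YES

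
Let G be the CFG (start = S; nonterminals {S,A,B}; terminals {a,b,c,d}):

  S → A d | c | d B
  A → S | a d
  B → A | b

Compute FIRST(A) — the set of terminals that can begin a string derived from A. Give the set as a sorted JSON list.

Compute FIRST by fixpoint:
pass 1:
  A via A→a d: +{a}
  B via B→A: +{a}
  B via B→b: +{b}
  S via S→A d: +{a}
  S via S→c: +{c}
  S via S→d B: +{d}
  FIRST(S)={a,c,d}  FIRST(A)={a}  FIRST(B)={a,b}
pass 2:
  A via A→S: +{c,d}
  B via B→A: +{c,d}
  FIRST(S)={a,c,d}  FIRST(A)={a,c,d}  FIRST(B)={a,b,c,d}
pass 3: (stable)
  FIRST(S)={a,c,d}  FIRST(A)={a,c,d}  FIRST(B)={a,b,c,d}

FIRST(A) = ["a", "c", "d"]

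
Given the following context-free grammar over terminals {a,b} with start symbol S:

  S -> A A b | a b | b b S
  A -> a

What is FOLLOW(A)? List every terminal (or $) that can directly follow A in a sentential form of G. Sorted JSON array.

FIRST iteration:
pass 1:
  A via A→a: +{a}
  S via S→A A b: +{a}
  S via S→b b S: +{b}
  FIRST(S)={a,b}  FIRST(A)={a}
pass 2: (no change)
  FIRST(S)={a,b}  FIRST(A)={a}

Compute FOLLOW by fixpoint:
seed FOLLOW(S) with $
pass 1:
  S→A A b: FOLLOW(A) ⊇ FIRST(A) = {a}; new: +{a}
  S→A A b: FOLLOW(A) ⊇ FIRST(b) = {b}; new: +{b}
  FOLLOW[S]={$}  FOLLOW[A]={a,b}
pass 2: — fixpoint
  FOLLOW[S]={$}  FOLLOW[A]={a,b}

FOLLOW(A) = ["a", "b"]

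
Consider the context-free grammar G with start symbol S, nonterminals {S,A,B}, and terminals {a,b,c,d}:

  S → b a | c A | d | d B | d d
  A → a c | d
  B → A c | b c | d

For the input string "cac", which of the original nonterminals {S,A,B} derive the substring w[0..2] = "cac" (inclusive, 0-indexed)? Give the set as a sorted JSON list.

CNF form of G:
  S -> T1 A | T2 T0 | T3 B | T3 T3 | d
  A -> T0 T1 | d
  B -> A T1 | T2 T1 | d
  T0 -> a
  T1 -> c
  T2 -> b
  T3 -> d

CYK fill, restricted to cells inside w[0..2]:
  T[0,0] 'c' = {T1}  orig:{}
  T[1,1] 'a' = {T0}  orig:{}
  T[2,2] 'c' = {T1}  orig:{}
  T[0,1] 'ca' = ∅
  T[1,2] 'ac' = {A}
  T[0,2] 'cac' = {S}

Original NTs in T[0,2] deriving "cac": ["S"]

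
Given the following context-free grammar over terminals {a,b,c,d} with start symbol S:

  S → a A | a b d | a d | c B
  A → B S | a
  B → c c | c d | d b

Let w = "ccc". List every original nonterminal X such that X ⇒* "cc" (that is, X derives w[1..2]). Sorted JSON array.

CNF form of G:
  S -> T0 B | T3 A | T3 T1 | T3 X4
  A -> B S | a
  B -> T0 T0 | T0 T1 | T1 T2
  T0 -> c
  T1 -> d
  T2 -> b
  T3 -> a
  X4 -> T2 T1

CYK table (by increasing span) (cells [i..j] with 1 ≤ i ≤ j ≤ 2 only):
  cell(1,1) c: {T0}  orig:{}
  cell(2,2) c: {T0}  orig:{}
  cell(1,2) cc: {B}

Original NTs in T[1,2] deriving "cc": ["B"]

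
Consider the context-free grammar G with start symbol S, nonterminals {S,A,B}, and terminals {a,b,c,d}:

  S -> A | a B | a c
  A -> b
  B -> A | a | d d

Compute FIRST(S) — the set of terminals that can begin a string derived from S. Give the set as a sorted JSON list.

FIRST iteration:
iter 1:
  A via A→b: +{b}
  B via B→A: +{b}
  B via B→a: +{a}
  B via B→d d: +{d}
  S via S→A: +{b}
  S via S→a B: +{a}
  FIRST[S]={a,b}  FIRST[A]={b}  FIRST[B]={a,b,d}
iter 2: (stable)
  FIRST[S]={a,b}  FIRST[A]={b}  FIRST[B]={a,b,d}

FIRST(S) = ["a", "b"]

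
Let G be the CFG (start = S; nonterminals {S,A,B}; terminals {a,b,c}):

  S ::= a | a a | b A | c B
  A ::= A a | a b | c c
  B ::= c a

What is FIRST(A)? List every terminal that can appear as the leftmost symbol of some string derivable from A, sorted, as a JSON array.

FIRST sets, iterate to fixpoint:
round 1:
  A via A→a b: +{a}
  A via A→c c: +{c}
  B via B→c a: +{c}
  S via S→a: +{a}
  S via S→b A: +{b}
  S via S→c B: +{c}
  S: {a,b,c}  A: {a,c}  B: {c}
round 2: done
  S: {a,b,c}  A: {a,c}  B: {c}

FIRST(A) = ["a", "c"]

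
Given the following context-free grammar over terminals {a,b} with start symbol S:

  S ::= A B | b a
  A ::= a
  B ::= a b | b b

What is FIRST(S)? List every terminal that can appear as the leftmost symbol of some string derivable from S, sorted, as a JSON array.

FIRST sets, iterate to fixpoint:
iter 1:
  A via A→a: +{a}
  B via B→a b: +{a}
  B via B→b b: +{b}
  S via S→A B: +{a}
  S via S→b a: +{b}
  FIRST(S)={a,b}  FIRST(A)={a}  FIRST(B)={a,b}
iter 2: (stable)
  FIRST(S)={a,b}  FIRST(A)={a}  FIRST(B)={a,b}

FIRST(S) = ["a", "b"]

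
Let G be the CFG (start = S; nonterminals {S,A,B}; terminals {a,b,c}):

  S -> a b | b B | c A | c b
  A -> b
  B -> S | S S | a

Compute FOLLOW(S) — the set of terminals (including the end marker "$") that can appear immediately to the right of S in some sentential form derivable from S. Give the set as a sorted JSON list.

Compute FIRST by fixpoint:
iter 1:
  A via A→b: +{b}
  B via B→a: +{a}
  S via S→a b: +{a}
  S via S→b B: +{b}
  S via S→c A: +{c}
  S: {a,b,c}  A: {b}  B: {a}
iter 2:
  B via B→S: +{b,c}
  S: {a,b,c}  A: {b}  B: {a,b,c}
iter 3: — fixpoint
  S: {a,b,c}  A: {b}  B: {a,b,c}

FOLLOW iteration:
FOLLOW(S) := {$}
[1]
  B→S S: FOLLOW(S) ⊇ FIRST(S) = {a,b,c}; new: +{a,b,c}
  S→b B: FOLLOW(B) ⊇ FOLLOW(S) ⊇ {$,a,b,c}; new: +{$,a,b,c}
  S→c A: FOLLOW(A) ⊇ FOLLOW(S) ⊇ {$,a,b,c}; new: +{$,a,b,c}
  S: {$,a,b,c}  A: {$,a,b,c}  B: {$,a,b,c}
[2] done
  S: {$,a,b,c}  A: {$,a,b,c}  B: {$,a,b,c}

FOLLOW(S) = ["$", "a", "b", "c"]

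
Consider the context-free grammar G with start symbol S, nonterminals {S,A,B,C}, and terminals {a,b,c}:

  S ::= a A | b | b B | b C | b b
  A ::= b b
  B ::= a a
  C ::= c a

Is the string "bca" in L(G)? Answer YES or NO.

CNF form of G:
  S -> T0 B | T0 C | T0 T0 | T1 A | b
  A -> T0 T0
  B -> T1 T1
  C -> T2 T1
  T0 -> b
  T1 -> a
  T2 -> c

CYK table (by increasing span):
  [0..0]={S,T0}  "b"  orig:{S}
  [1..1]={T2}  "c"  orig:{}
  [2..2]={T1}  "a"  orig:{}
  [0..1]=∅  "bc"
  [1..2]={C}  "ca"
  [0..2]={S}  "bca"

S ∈ T[0,2] ⇒ YES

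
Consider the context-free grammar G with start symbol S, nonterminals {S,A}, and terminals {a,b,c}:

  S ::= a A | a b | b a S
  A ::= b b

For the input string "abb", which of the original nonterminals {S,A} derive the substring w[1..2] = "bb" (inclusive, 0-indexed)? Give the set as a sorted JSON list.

CNF form of G:
  S -> T0 X2 | T1 A | T1 T0
  A -> T0 T0
  T0 -> b
  T1 -> a
  X2 -> T1 S

Fill CYK table bottom-up, restricted to cells inside w[1..2]:
  T[1,1] 'b' = {T0}  orig:{}
  T[2,2] 'b' = {T0}  orig:{}
  T[1,2] 'bb' = {A}

Original NTs in T[1,2] deriving "bb": ["A"]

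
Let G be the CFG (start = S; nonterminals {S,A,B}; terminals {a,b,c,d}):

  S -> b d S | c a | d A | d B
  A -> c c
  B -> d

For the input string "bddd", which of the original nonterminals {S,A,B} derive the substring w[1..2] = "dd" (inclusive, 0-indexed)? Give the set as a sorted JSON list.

CNF form of G:
  S -> T0 T3 | T1 X4 | T2 A | T2 B
  A -> T0 T0
  B -> d
  T0 -> c
  T1 -> b
  T2 -> d
  T3 -> a
  X4 -> T2 S

Fill CYK table bottom-up — only the sub-triangle for w[1..2]:
  T[1,1] 'd' = {B,T2}  orig:{B}
  T[2,2] 'd' = {B,T2}  orig:{B}
  T[1,2] 'dd' = {S}

Original NTs in T[1,2] deriving "dd": ["S"]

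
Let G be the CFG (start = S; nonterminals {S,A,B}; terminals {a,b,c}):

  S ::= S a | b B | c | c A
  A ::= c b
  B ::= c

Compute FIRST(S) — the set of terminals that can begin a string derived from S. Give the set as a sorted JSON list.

FIRST sets, iterate to fixpoint:
pass 1:
  A via A→c b: +{c}
  B via B→c: +{c}
  S via S→b B: +{b}
  S via S→c: +{c}
  S: {b,c}  A: {c}  B: {c}
pass 2: — fixpoint
  S: {b,c}  A: {c}  B: {c}

FIRST(S) = ["b", "c"]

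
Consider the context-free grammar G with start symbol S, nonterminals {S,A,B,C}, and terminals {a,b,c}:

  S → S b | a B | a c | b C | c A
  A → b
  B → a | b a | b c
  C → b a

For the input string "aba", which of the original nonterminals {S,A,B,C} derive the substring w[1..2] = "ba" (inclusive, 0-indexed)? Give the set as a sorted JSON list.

CNF form of G:
  S -> S T0 | T0 C | T1 B | T1 T2 | T2 A
  A -> b
  B -> T0 T1 | T0 T2 | a
  C -> T0 T1
  T0 -> b
  T1 -> a
  T2 -> c

CYK fill, restricted to cells inside w[1..2]:
  cell(1,1) b: {A,T0}  orig:{A}
  cell(2,2) a: {B,T1}  orig:{B}
  cell(1,2) ba: {B,C}

Original NTs in T[1,2] deriving "ba": ["B", "C"]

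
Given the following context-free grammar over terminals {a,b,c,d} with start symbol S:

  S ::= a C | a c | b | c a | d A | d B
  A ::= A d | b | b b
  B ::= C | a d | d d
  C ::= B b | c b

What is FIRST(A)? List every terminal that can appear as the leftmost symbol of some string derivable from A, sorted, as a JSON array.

Compute FIRST by fixpoint:
round 1:
  A via A→b: +{b}
  B via B→a d: +{a}
  B via B→d d: +{d}
  C via C→B b: +{a,d}
  C via C→c b: +{c}
  S via S→a C: +{a}
  S via S→b: +{b}
  S via S→c a: +{c}
  S via S→d A: +{d}
  FIRST(S)={a,b,c,d}  FIRST(A)={b}  FIRST(B)={a,d}  FIRST(C)={a,c,d}
round 2:
  B via B→C: +{c}
  FIRST(S)={a,b,c,d}  FIRST(A)={b}  FIRST(B)={a,c,d}  FIRST(C)={a,c,d}
round 3: — fixpoint
  FIRST(S)={a,b,c,d}  FIRST(A)={b}  FIRST(B)={a,c,d}  FIRST(C)={a,c,d}

FIRST(A) = ["b"]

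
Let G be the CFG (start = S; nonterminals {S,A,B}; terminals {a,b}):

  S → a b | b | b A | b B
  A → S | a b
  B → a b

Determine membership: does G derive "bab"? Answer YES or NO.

CNF form of G:
  S -> T0 T1 | T1 A | T1 B | b
  A -> T0 T1 | T1 A | T1 B | b
  B -> T0 T1
  T0 -> a
  T1 -> b

Fill CYK table bottom-up:
  cell(0,0) b: {A,S,T1}  orig:{A,S}
  cell(1,1) a: {T0}  orig:{}
  cell(2,2) b: {A,S,T1}  orig:{A,S}
  cell(0,1) ba: ∅
  cell(1,2) ab: {A,B,S}
  cell(0,2) bab: {A,S}

S ∈ T[0,2] ⇒ YES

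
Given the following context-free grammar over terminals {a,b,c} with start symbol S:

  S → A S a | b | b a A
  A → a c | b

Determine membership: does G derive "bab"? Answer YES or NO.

Convert to CNF:
  S -> A X3 | T2 X4 | b
  A -> T0 T1 | b
  T0 -> a
  T1 -> c
  T2 -> b
  X3 -> S T0
  X4 -> T0 A

CYK table (by increasing span):
  [0..0]={A,S,T2}  "b"  orig:{A,S}
  [1..1]={T0}  "a"  orig:{}
  [2..2]={A,S,T2}  "b"  orig:{A,S}
  [0..1]={X3}  "ba"  orig:{}
  [1..2]={X4}  "ab"  orig:{}
  [0..2]={S}  "bab"

S ∈ T[0,2] ⇒ YES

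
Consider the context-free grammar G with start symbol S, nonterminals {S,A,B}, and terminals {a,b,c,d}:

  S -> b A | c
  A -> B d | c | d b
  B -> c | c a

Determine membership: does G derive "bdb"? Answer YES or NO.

Convert to CNF:
  S -> T1 A | c
  A -> B T0 | T0 T1 | c
  B -> T2 T3 | c
  T0 -> d
  T1 -> b
  T2 -> c
  T3 -> a

Fill CYK table bottom-up:
  [0..0]={T1}  "b"  orig:{}
  [1..1]={T0}  "d"  orig:{}
  [2..2]={T1}  "b"  orig:{}
  [0..1]=∅  "bd"
  [1..2]={A}  "db"
  [0..2]={S}  "bdb"

S ∈ T[0,2] ⇒ YES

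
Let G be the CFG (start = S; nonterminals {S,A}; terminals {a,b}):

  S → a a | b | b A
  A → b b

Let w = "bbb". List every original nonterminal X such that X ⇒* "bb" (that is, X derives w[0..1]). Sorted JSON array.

CNF form of G:
  S -> T0 A | T1 T1 | b
  A -> T0 T0
  T0 -> b
  T1 -> a

CYK table (by increasing span) (cells [i..j] with 0 ≤ i ≤ j ≤ 1 only):
  cell(0,0) b: {S,T0}  orig:{S}
  cell(1,1) b: {S,T0}  orig:{S}
  cell(0,1) bb: {A}

Original NTs in T[0,1] deriving "bb": ["A"]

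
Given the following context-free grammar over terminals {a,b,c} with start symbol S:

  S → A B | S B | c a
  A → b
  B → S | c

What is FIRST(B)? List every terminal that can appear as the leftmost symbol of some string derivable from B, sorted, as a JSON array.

FIRST iteration:
round 1:
  A via A→b: +{b}
  B via B→c: +{c}
  S via S→A B: +{b}
  S via S→c a: +{c}
  FIRST(S)={b,c}  FIRST(A)={b}  FIRST(B)={c}
round 2:
  B via B→S: +{b}
  FIRST(S)={b,c}  FIRST(A)={b}  FIRST(B)={b,c}
round 3: (stable)
  FIRST(S)={b,c}  FIRST(A)={b}  FIRST(B)={b,c}

FIRST(B) = ["b", "c"]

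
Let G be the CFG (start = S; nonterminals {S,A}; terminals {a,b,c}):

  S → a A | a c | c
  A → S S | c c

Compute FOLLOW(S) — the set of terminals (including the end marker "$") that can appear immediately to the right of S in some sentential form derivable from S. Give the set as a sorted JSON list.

Compute FIRST by fixpoint:
pass 1:
  A via A→c c: +{c}
  S via S→a A: +{a}
  S via S→c: +{c}
  S: {a,c}  A: {c}
pass 2:
  A via A→S S: +{a}
  S: {a,c}  A: {a,c}
pass 3: — fixpoint
  S: {a,c}  A: {a,c}

FOLLOW sets:
FOLLOW(S) := {$}
round 1:
  A→S S: FOLLOW(S) ⊇ FIRST(S) = {a,c}; new: +{a,c}
  S→a A: FOLLOW(A) ⊇ FOLLOW(S) ⊇ {$,a,c}; new: +{$,a,c}
  S: {$,a,c}  A: {$,a,c}
round 2: (stable)
  S: {$,a,c}  A: {$,a,c}

FOLLOW(S) = ["$", "a", "c"]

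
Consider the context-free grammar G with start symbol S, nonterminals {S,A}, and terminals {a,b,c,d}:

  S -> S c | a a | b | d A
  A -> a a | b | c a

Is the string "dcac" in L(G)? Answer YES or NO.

Convert to CNF:
  S -> S T1 | T0 T0 | T2 A | b
  A -> T0 T0 | T1 T0 | b
  T0 -> a
  T1 -> c
  T2 -> d

CYK table (by increasing span):
  cell(0,0) d: {T2}  orig:{}
  cell(1,1) c: {T1}  orig:{}
  cell(2,2) a: {T0}  orig:{}
  cell(3,3) c: {T1}  orig:{}
  cell(0,1) dc: ∅
  cell(1,2) ca: {A}
  cell(2,3) ac: ∅
  cell(0,2) dca: {S}
  cell(1,3) cac: ∅
  cell(0,3) dcac: {S}

S ∈ T[0,3] ⇒ YES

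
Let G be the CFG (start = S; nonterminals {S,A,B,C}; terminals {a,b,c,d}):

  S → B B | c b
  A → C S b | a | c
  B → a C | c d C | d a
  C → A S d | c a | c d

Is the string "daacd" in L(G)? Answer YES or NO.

Convert to CNF:
  S -> B B | T2 T0
  A -> C X4 | a | c
  B -> T1 C | T2 X5 | T3 T1
  C -> A X6 | T2 T1 | T2 T3
  T0 -> b
  T1 -> a
  T2 -> c
  T3 -> d
  X4 -> S T0
  X5 -> T3 C
  X6 -> S T3

Fill CYK table bottom-up:
  T[0,0] 'd' = {T3}  orig:{}
  T[1,1] 'a' = {A,T1}  orig:{A}
  T[2,2] 'a' = {A,T1}  orig:{A}
  T[3,3] 'c' = {A,T2}  orig:{A}
  T[4,4] 'd' = {T3}  orig:{}
  T[0,1] 'da' = {B}
  T[1,2] 'aa' = ∅
  T[2,3] 'ac' = ∅
  T[3,4] 'cd' = {C}
  T[0,2] 'daa' = ∅
  T[1,3] 'aac' = ∅
  T[2,4] 'acd' = {B}
  T[0,3] 'daac' = ∅
  T[1,4] 'aacd' = ∅
  T[0,4] 'daacd' = {S}

S ∈ T[0,4] ⇒ YES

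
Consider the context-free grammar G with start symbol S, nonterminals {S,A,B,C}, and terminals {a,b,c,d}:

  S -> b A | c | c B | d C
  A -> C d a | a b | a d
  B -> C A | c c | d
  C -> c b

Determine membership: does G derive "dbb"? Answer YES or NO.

Convert to CNF:
  S -> T0 C | T2 A | T3 B | c
  A -> C X4 | T1 T0 | T1 T2
  B -> C A | T3 T3 | d
  C -> T3 T2
  T0 -> d
  T1 -> a
  T2 -> b
  T3 -> c
  X4 -> T0 T1

CYK table (by increasing span):
  [0..0]={B,T0}  "d"  orig:{B}
  [1..1]={T2}  "b"  orig:{}
  [2..2]={T2}  "b"  orig:{}
  [0..1]=∅  "db"
  [1..2]=∅  "bb"
  [0..2]=∅  "dbb"

S ∉ T[0,2] ⇒ NO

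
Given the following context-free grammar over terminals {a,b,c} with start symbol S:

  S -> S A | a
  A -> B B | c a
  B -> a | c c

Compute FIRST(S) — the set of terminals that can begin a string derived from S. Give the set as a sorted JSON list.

FIRST sets, iterate to fixpoint:
iter 1:
  A via A→c a: +{c}
  B via B→a: +{a}
  B via B→c c: +{c}
  S via S→a: +{a}
  FIRST(S)={a}  FIRST(A)={c}  FIRST(B)={a,c}
iter 2:
  A via A→B B: +{a}
  FIRST(S)={a}  FIRST(A)={a,c}  FIRST(B)={a,c}
iter 3: done
  FIRST(S)={a}  FIRST(A)={a,c}  FIRST(B)={a,c}

FIRST(S) = ["a"]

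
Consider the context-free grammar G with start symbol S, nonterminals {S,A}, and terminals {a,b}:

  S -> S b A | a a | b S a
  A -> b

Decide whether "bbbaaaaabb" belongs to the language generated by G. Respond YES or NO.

CNF form of G:
  S -> S X2 | T0 X3 | T1 T1
  A -> b
  T0 -> b
  T1 -> a
  X2 -> T0 A
  X3 -> S T1

CYK table (by increasing span):
  cell(0,0) b: {A,T0}  orig:{A}
  cell(1,1) b: {A,T0}  orig:{A}
  cell(2,2) b: {A,T0}  orig:{A}
  cell(3,3) a: {T1}  orig:{}
  cell(4,4) a: {T1}  orig:{}
  cell(5,5) a: {T1}  orig:{}
  cell(6,6) a: {T1}  orig:{}
  cell(7,7) a: {T1}  orig:{}
  cell(8,8) b: {A,T0}  orig:{A}
  cell(9,9) b: {A,T0}  orig:{A}
  cell(0,1) bb: {X2}  orig:{}
  cell(1,2) bb: {X2}  orig:{}
  cell(2,3) ba: ∅
  cell(3,4) aa: {S}
  cell(4,5) aa: {S}
  cell(5,6) aa: {S}
  cell(6,7) aa: {S}
  cell(7,8) ab: ∅
  cell(8,9) bb: {X2}  orig:{}
  cell(0,2) bbb: ∅
  cell(1,3) bba: ∅
  cell(2,4) baa: ∅
  cell(3,5) aaa: {X3}  orig:{}
  cell(4,6) aaa: {X3}  orig:{}
  cell(5,7) aaa: {X3}  orig:{}
  cell(6,8) aab: ∅
  cell(7,9) abb: ∅
  cell(0,3) bbba: ∅
  cell(1,4) bbaa: ∅
  cell(2,5) baaa: {S}
  cell(3,6) aaaa: ∅
  cell(4,7) aaaa: ∅
  cell(5,8) aaab: ∅
  cell(6,9) aabb: {S}
  cell(0,4) bbbaa: ∅
  cell(1,5) bbaaa: ∅
  cell(2,6) baaaa: {X3}  orig:{}
  cell(3,7) aaaaa: ∅
  cell(4,8) aaaab: ∅
  cell(5,9) aaabb: ∅
  cell(0,5) bbbaaa: ∅
  cell(1,6) bbaaaa: {S}
  cell(2,7) baaaaa: ∅
  cell(3,8) aaaaab: ∅
  cell(4,9) aaaabb: ∅
  cell(0,6) bbbaaaa: ∅
  cell(1,7) bbaaaaa: {X3}  orig:{}
  cell(2,8) baaaaab: ∅
  cell(3,9) aaaaabb: ∅
  cell(0,7) bbbaaaaa: {S}
  cell(1,8) bbaaaaab: ∅
  cell(2,9) baaaaabb: ∅
  cell(0,8) bbbaaaaab: ∅
  cell(1,9) bbaaaaabb: ∅
  cell(0,9) bbbaaaaabb: {S}

S ∈ T[0,9] ⇒ YES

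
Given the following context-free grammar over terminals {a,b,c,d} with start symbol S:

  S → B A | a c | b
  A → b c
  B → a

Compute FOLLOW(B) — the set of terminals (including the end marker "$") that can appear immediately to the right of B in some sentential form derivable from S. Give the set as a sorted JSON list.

FIRST iteration:
iter 1:
  A via A→b c: +{b}
  B via B→a: +{a}
  S via S→B A: +{a}
  S via S→b: +{b}
  S: {a,b}  A: {b}  B: {a}
iter 2: (no change)
  S: {a,b}  A: {b}  B: {a}

FOLLOW sets:
seed FOLLOW(S) with $
round 1:
  S→B A: FOLLOW(B) ⊇ FIRST(A) = {b}; new: +{b}
  S→B A: FOLLOW(A) ⊇ FOLLOW(S) ⊇ {$}; new: +{$}
  FOLLOW(S)={$}  FOLLOW(A)={$}  FOLLOW(B)={b}
round 2: (no change)
  FOLLOW(S)={$}  FOLLOW(A)={$}  FOLLOW(B)={b}

FOLLOW(B) = ["b"]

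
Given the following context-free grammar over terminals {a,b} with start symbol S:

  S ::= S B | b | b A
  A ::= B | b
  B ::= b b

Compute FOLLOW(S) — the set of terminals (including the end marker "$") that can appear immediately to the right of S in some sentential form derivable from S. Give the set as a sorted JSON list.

FIRST sets, iterate to fixpoint:
pass 1:
  A via A→b: +{b}
  B via B→b b: +{b}
  S via S→b: +{b}
  S: {b}  A: {b}  B: {b}
pass 2: (no change)
  S: {b}  A: {b}  B: {b}

Compute FOLLOW by fixpoint:
FOLLOW(S) := {$}
[1]
  S→S B: FOLLOW(S) ⊇ FIRST(B) = {b}; new: +{b}
  S→S B: FOLLOW(B) ⊇ FOLLOW(S) ⊇ {$,b}; new: +{$,b}
  S→b A: FOLLOW(A) ⊇ FOLLOW(S) ⊇ {$,b}; new: +{$,b}
  S: {$,b}  A: {$,b}  B: {$,b}
[2] done
  S: {$,b}  A: {$,b}  B: {$,b}

FOLLOW(S) = ["$", "b"]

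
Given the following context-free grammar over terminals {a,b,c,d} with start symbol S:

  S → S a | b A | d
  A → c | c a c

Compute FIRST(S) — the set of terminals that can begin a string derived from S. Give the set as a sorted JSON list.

FIRST sets, iterate to fixpoint:
iter 1:
  A via A→c: +{c}
  S via S→b A: +{b}
  S via S→d: +{d}
  FIRST[S]={b,d}  FIRST[A]={c}
iter 2: — fixpoint
  FIRST[S]={b,d}  FIRST[A]={c}

FIRST(S) = ["b", "d"]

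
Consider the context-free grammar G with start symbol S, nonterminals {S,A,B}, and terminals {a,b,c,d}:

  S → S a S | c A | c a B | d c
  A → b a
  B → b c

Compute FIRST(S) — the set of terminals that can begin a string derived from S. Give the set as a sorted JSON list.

FIRST iteration:
round 1:
  A via A→b a: +{b}
  B via B→b c: +{b}
  S via S→c A: +{c}
  S via S→d c: +{d}
  FIRST(S)={c,d}  FIRST(A)={b}  FIRST(B)={b}
round 2: (no change)
  FIRST(S)={c,d}  FIRST(A)={b}  FIRST(B)={b}

FIRST(S) = ["c", "d"]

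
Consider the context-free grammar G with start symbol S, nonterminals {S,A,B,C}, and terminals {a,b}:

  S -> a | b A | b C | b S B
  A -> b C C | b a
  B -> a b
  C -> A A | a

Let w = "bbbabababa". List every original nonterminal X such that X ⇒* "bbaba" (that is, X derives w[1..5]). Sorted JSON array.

Convert to CNF:
  S -> T0 A | T0 C | T0 X3 | a
  A -> T0 T1 | T0 X2
  B -> T1 T0
  C -> A A | a
  T0 -> b
  T1 -> a
  X2 -> C C
  X3 -> S B

CYK table (by increasing span) — only the sub-triangle for w[1..5]:
  [1..1]={T0}  "b"  orig:{}
  [2..2]={T0}  "b"  orig:{}
  [3..3]={C,S,T1}  "a"  orig:{C,S}
  [4..4]={T0}  "b"  orig:{}
  [5..5]={C,S,T1}  "a"  orig:{C,S}
  [1..2]=∅  "bb"
  [2..3]={A,S}  "ba"
  [3..4]={B}  "ab"
  [4..5]={A,S}  "ba"
  [1..3]={S}  "bba"
  [2..4]=∅  "bab"
  [3..5]=∅  "aba"
  [1..4]=∅  "bbab"
  [2..5]={C}  "baba"
  [1..5]={S}  "bbaba"

Original NTs in T[1,5] deriving "bbaba": ["S"]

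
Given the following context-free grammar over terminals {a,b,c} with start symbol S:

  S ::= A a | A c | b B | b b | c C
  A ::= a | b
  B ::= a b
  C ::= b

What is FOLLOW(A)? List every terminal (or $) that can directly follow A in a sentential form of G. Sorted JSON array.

Compute FIRST by fixpoint:
[1]
  A via A→a: +{a}
  A via A→b: +{b}
  B via B→a b: +{a}
  C via C→b: +{b}
  S via S→A a: +{a,b}
  S via S→c C: +{c}
  FIRST[S]={a,b,c}  FIRST[A]={a,b}  FIRST[B]={a}  FIRST[C]={b}
[2] — fixpoint
  FIRST[S]={a,b,c}  FIRST[A]={a,b}  FIRST[B]={a}  FIRST[C]={b}

FOLLOW sets:
seed FOLLOW(S) with $
iter 1:
  S→A a: FOLLOW(A) ⊇ FIRST(a) = {a}; new: +{a}
  S→A c: FOLLOW(A) ⊇ FIRST(c) = {c}; new: +{c}
  S→b B: FOLLOW(B) ⊇ FOLLOW(S) ⊇ {$}; new: +{$}
  S→c C: FOLLOW(C) ⊇ FOLLOW(S) ⊇ {$}; new: +{$}
  FOLLOW(S)={$}  FOLLOW(A)={a,c}  FOLLOW(B)={$}  FOLLOW(C)={$}
iter 2: (stable)
  FOLLOW(S)={$}  FOLLOW(A)={a,c}  FOLLOW(B)={$}  FOLLOW(C)={$}

FOLLOW(A) = ["a", "c"]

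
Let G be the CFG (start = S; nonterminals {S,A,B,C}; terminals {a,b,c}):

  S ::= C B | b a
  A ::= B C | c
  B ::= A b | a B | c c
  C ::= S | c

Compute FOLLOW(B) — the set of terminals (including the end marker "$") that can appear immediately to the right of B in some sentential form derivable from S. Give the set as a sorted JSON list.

FIRST iteration:
round 1:
  A via A→c: +{c}
  B via B→A b: +{c}
  B via B→a B: +{a}
  C via C→c: +{c}
  S via S→C B: +{c}
  S via S→b a: +{b}
  S: {b,c}  A: {c}  B: {a,c}  C: {c}
round 2:
  A via A→B C: +{a}
  C via C→S: +{b}
  S: {b,c}  A: {a,c}  B: {a,c}  C: {b,c}
round 3: done
  S: {b,c}  A: {a,c}  B: {a,c}  C: {b,c}

Compute FOLLOW by fixpoint:
initialize: $ ∈ FOLLOW(S)
[1]
  A→B C: FOLLOW(B) ⊇ FIRST(C) = {b,c}; new: +{b,c}
  B→A b: FOLLOW(A) ⊇ FIRST(b) = {b}; new: +{b}
  S→C B: FOLLOW(C) ⊇ FIRST(B) = {a,c}; new: +{a,c}
  S→C B: FOLLOW(B) ⊇ FOLLOW(S) ⊇ {$}; new: +{$}
  FOLLOW(S)={$}  FOLLOW(A)={b}  FOLLOW(B)={$,b,c}  FOLLOW(C)={a,c}
[2]
  A→B C: FOLLOW(C) ⊇ FOLLOW(A) ⊇ {b}; new: +{b}
  C→S: FOLLOW(S) ⊇ FOLLOW(C) ⊇ {a,b,c}; new: +{a,b,c}
  S→C B: FOLLOW(B) ⊇ FOLLOW(S) ⊇ {$,a,b,c}; new: +{a}
  FOLLOW(S)={$,a,b,c}  FOLLOW(A)={b}  FOLLOW(B)={$,a,b,c}  FOLLOW(C)={a,b,c}
[3] done
  FOLLOW(S)={$,a,b,c}  FOLLOW(A)={b}  FOLLOW(B)={$,a,b,c}  FOLLOW(C)={a,b,c}

FOLLOW(B) = ["$", "a", "b", "c"]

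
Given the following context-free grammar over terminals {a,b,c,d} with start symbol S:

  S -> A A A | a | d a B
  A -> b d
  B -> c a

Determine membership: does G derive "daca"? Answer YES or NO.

Convert to CNF:
  S -> A X4 | T1 X5 | a
  A -> T0 T1
  B -> T2 T3
  T0 -> b
  T1 -> d
  T2 -> c
  T3 -> a
  X4 -> A A
  X5 -> T3 B

CYK table (by increasing span):
  [0..0]={T1}  "d"  orig:{}
  [1..1]={S,T3}  "a"  orig:{S}
  [2..2]={T2}  "c"  orig:{}
  [3..3]={S,T3}  "a"  orig:{S}
  [0..1]=∅  "da"
  [1..2]=∅  "ac"
  [2..3]={B}  "ca"
  [0..2]=∅  "dac"
  [1..3]={X5}  "aca"  orig:{}
  [0..3]={S}  "daca"

S ∈ T[0,3] ⇒ YES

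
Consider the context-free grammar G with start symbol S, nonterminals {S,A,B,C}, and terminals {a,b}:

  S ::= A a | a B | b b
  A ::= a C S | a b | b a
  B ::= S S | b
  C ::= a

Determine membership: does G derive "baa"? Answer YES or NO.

CNF form of G:
  S -> A T0 | T0 B | T1 T1
  A -> T0 T1 | T0 X2 | T1 T0
  B -> S S | b
  C -> a
  T0 -> a
  T1 -> b
  X2 -> C S

Fill CYK table bottom-up:
  cell(0,0) b: {B,T1}  orig:{B}
  cell(1,1) a: {C,T0}  orig:{C}
  cell(2,2) a: {C,T0}  orig:{C}
  cell(0,1) ba: {A}
  cell(1,2) aa: ∅
  cell(0,2) baa: {S}

S ∈ T[0,2] ⇒ YES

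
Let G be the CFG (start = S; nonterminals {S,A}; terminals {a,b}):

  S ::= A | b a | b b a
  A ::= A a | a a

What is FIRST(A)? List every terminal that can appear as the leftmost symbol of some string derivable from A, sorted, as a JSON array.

FIRST iteration:
iter 1:
  A via A→a a: +{a}
  S via S→A: +{a}
  S via S→b a: +{b}
  FIRST(S)={a,b}  FIRST(A)={a}
iter 2: (no change)
  FIRST(S)={a,b}  FIRST(A)={a}

FIRST(A) = ["a"]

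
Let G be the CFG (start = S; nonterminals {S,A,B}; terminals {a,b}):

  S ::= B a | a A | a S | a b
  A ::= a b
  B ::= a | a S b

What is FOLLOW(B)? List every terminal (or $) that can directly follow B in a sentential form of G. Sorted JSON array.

Compute FIRST by fixpoint:
pass 1:
  A via A→a b: +{a}
  B via B→a: +{a}
  S via S→B a: +{a}
  FIRST[S]={a}  FIRST[A]={a}  FIRST[B]={a}
pass 2: (stable)
  FIRST[S]={a}  FIRST[A]={a}  FIRST[B]={a}

FOLLOW iteration:
initialize: $ ∈ FOLLOW(S)
[1]
  B→a S b: FOLLOW(S) ⊇ FIRST(b) = {b}; new: +{b}
  S→B a: FOLLOW(B) ⊇ FIRST(a) = {a}; new: +{a}
  S→a A: FOLLOW(A) ⊇ FOLLOW(S) ⊇ {$,b}; new: +{$,b}
  FOLLOW(S)={$,b}  FOLLOW(A)={$,b}  FOLLOW(B)={a}
[2] (stable)
  FOLLOW(S)={$,b}  FOLLOW(A)={$,b}  FOLLOW(B)={a}

FOLLOW(B) = ["a"]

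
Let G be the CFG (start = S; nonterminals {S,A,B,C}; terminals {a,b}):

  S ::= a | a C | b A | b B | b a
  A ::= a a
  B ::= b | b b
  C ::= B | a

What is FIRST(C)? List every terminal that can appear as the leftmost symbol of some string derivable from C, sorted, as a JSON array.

FIRST iteration:
pass 1:
  A via A→a a: +{a}
  B via B→b: +{b}
  C via C→B: +{b}
  C via C→a: +{a}
  S via S→a: +{a}
  S via S→b A: +{b}
  FIRST(S)={a,b}  FIRST(A)={a}  FIRST(B)={b}  FIRST(C)={a,b}
pass 2: (no change)
  FIRST(S)={a,b}  FIRST(A)={a}  FIRST(B)={b}  FIRST(C)={a,b}

FIRST(C) = ["a", "b"]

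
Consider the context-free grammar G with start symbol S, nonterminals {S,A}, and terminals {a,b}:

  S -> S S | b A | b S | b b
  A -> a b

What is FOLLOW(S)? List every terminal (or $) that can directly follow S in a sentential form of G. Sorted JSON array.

Compute FIRST by fixpoint:
pass 1:
  A via A→a b: +{a}
  S via S→b A: +{b}
  FIRST[S]={b}  FIRST[A]={a}
pass 2: done
  FIRST[S]={b}  FIRST[A]={a}

FOLLOW iteration:
initialize: $ ∈ FOLLOW(S)
[1]
  S→S S: FOLLOW(S) ⊇ FIRST(S) = {b}; new: +{b}
  S→b A: FOLLOW(A) ⊇ FOLLOW(S) ⊇ {$,b}; new: +{$,b}
  FOLLOW[S]={$,b}  FOLLOW[A]={$,b}
[2] — fixpoint
  FOLLOW[S]={$,b}  FOLLOW[A]={$,b}

FOLLOW(S) = ["$", "b"]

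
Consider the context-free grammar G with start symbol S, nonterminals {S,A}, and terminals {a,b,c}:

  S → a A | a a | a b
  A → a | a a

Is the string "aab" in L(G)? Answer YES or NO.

Convert to CNF:
  S -> T0 A | T0 T0 | T0 T1
  A -> T0 T0 | a
  T0 -> a
  T1 -> b

Fill CYK table bottom-up:
  cell(0,0) a: {A,T0}  orig:{A}
  cell(1,1) a: {A,T0}  orig:{A}
  cell(2,2) b: {T1}  orig:{}
  cell(0,1) aa: {A,S}
  cell(1,2) ab: {S}
  cell(0,2) aab: ∅

S ∉ T[0,2] ⇒ NO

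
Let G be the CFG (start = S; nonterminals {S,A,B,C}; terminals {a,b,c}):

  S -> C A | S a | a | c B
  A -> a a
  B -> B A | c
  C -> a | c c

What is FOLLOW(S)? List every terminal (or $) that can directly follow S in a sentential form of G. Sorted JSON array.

Compute FIRST by fixpoint:
iter 1:
  A via A→a a: +{a}
  B via B→c: +{c}
  C via C→a: +{a}
  C via C→c c: +{c}
  S via S→C A: +{a,c}
  S: {a,c}  A: {a}  B: {c}  C: {a,c}
iter 2: (no change)
  S: {a,c}  A: {a}  B: {c}  C: {a,c}

FOLLOW iteration:
seed FOLLOW(S) with $
[1]
  B→B A: FOLLOW(B) ⊇ FIRST(A) = {a}; new: +{a}
  B→B A: FOLLOW(A) ⊇ FOLLOW(B) ⊇ {a}; new: +{a}
  S→C A: FOLLOW(C) ⊇ FIRST(A) = {a}; new: +{a}
  S→C A: FOLLOW(A) ⊇ FOLLOW(S) ⊇ {$}; new: +{$}
  S→S a: FOLLOW(S) ⊇ FIRST(a) = {a}; new: +{a}
  S→c B: FOLLOW(B) ⊇ FOLLOW(S) ⊇ {$,a}; new: +{$}
  FOLLOW(S)={$,a}  FOLLOW(A)={$,a}  FOLLOW(B)={$,a}  FOLLOW(C)={a}
[2] done
  FOLLOW(S)={$,a}  FOLLOW(A)={$,a}  FOLLOW(B)={$,a}  FOLLOW(C)={a}

FOLLOW(S) = ["$", "a"]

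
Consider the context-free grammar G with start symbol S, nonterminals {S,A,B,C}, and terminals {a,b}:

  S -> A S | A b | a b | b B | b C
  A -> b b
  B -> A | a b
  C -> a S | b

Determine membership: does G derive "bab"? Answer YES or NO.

Convert to CNF:
  S -> A S | A T0 | T0 B | T0 C | T1 T0
  A -> T0 T0
  B -> T0 T0 | T1 T0
  C -> T1 S | b
  T0 -> b
  T1 -> a

Fill CYK table bottom-up:
  [0..0]={C,T0}  "b"  orig:{C}
  [1..1]={T1}  "a"  orig:{}
  [2..2]={C,T0}  "b"  orig:{C}
  [0..1]=∅  "ba"
  [1..2]={B,S}  "ab"
  [0..2]={S}  "bab"

S ∈ T[0,2] ⇒ YES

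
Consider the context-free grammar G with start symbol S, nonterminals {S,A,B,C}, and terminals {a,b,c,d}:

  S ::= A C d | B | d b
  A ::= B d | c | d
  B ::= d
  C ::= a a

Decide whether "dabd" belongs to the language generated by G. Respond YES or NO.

CNF form of G:
  S -> A X3 | T0 T2 | d
  A -> B T0 | c | d
  B -> d
  C -> T1 T1
  T0 -> d
  T1 -> a
  T2 -> b
  X3 -> C T0

Fill CYK table bottom-up:
  T[0,0] 'd' = {A,B,S,T0}  orig:{A,B,S}
  T[1,1] 'a' = {T1}  orig:{}
  T[2,2] 'b' = {T2}  orig:{}
  T[3,3] 'd' = {A,B,S,T0}  orig:{A,B,S}
  T[0,1] 'da' = ∅
  T[1,2] 'ab' = ∅
  T[2,3] 'bd' = ∅
  T[0,2] 'dab' = ∅
  T[1,3] 'abd' = ∅
  T[0,3] 'dabd' = ∅

S ∉ T[0,3] ⇒ NO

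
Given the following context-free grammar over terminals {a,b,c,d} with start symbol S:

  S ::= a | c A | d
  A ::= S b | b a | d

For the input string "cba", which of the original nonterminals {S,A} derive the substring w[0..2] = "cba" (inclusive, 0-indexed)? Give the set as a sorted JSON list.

CNF form of G:
  S -> T2 A | a | d
  A -> S T0 | T0 T1 | d
  T0 -> b
  T1 -> a
  T2 -> c

CYK fill, restricted to cells inside w[0..2]:
  cell(0,0) c: {T2}  orig:{}
  cell(1,1) b: {T0}  orig:{}
  cell(2,2) a: {S,T1}  orig:{S}
  cell(0,1) cb: ∅
  cell(1,2) ba: {A}
  cell(0,2) cba: {S}

Original NTs in T[0,2] deriving "cba": ["S"]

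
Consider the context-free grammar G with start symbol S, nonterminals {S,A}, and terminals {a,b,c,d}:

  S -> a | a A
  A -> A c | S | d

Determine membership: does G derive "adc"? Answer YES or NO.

CNF form of G:
  S -> T1 A | a
  A -> A T0 | T1 A | a | d
  T0 -> c
  T1 -> a

CYK table (by increasing span):
  T[0,0] 'a' = {A,S,T1}  orig:{A,S}
  T[1,1] 'd' = {A}
  T[2,2] 'c' = {T0}  orig:{}
  T[0,1] 'ad' = {A,S}
  T[1,2] 'dc' = {A}
  T[0,2] 'adc' = {A,S}

S ∈ T[0,2] ⇒ YES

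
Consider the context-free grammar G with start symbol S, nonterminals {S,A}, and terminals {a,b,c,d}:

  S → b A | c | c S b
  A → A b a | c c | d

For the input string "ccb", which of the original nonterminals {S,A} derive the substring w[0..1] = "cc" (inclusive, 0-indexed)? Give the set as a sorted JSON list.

Convert to CNF:
  S -> T0 A | T2 X4 | c
  A -> A X3 | T2 T2 | d
  T0 -> b
  T1 -> a
  T2 -> c
  X3 -> T0 T1
  X4 -> S T0

CYK fill (cells [i..j] with 0 ≤ i ≤ j ≤ 1 only):
  T[0,0] 'c' = {S,T2}  orig:{S}
  T[1,1] 'c' = {S,T2}  orig:{S}
  T[0,1] 'cc' = {A}

Original NTs in T[0,1] deriving "cc": ["A"]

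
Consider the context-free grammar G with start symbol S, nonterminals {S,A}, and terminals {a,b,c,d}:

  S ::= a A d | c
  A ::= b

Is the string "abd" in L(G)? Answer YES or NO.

Convert to CNF:
  S -> T0 X2 | c
  A -> b
  T0 -> a
  T1 -> d
  X2 -> A T1

Fill CYK table bottom-up:
  cell(0,0) a: {T0}  orig:{}
  cell(1,1) b: {A}
  cell(2,2) d: {T1}  orig:{}
  cell(0,1) ab: ∅
  cell(1,2) bd: {X2}  orig:{}
  cell(0,2) abd: {S}

S ∈ T[0,2] ⇒ YES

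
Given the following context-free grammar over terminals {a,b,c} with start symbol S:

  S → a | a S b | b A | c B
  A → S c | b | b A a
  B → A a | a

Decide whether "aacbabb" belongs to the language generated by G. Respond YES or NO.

CNF form of G:
  S -> T0 B | T1 A | T2 X4 | a
  A -> S T0 | T1 X3 | b
  B -> A T2 | a
  T0 -> c
  T1 -> b
  T2 -> a
  X3 -> A T2
  X4 -> S T1

CYK fill:
  cell(0,0) a: {B,S,T2}  orig:{B,S}
  cell(1,1) a: {B,S,T2}  orig:{B,S}
  cell(2,2) c: {T0}  orig:{}
  cell(3,3) b: {A,T1}  orig:{A}
  cell(4,4) a: {B,S,T2}  orig:{B,S}
  cell(5,5) b: {A,T1}  orig:{A}
  cell(6,6) b: {A,T1}  orig:{A}
  cell(0,1) aa: ∅
  cell(1,2) ac: {A}
  cell(2,3) cb: ∅
  cell(3,4) ba: {B,X3}  orig:{B}
  cell(4,5) ab: {X4}  orig:{}
  cell(5,6) bb: {S}
  cell(0,2) aac: ∅
  cell(1,3) acb: ∅
  cell(2,4) cba: {S}
  cell(3,5) bab: ∅
  cell(4,6) abb: ∅
  cell(0,3) aacb: ∅
  cell(1,4) acba: ∅
  cell(2,5) cbab: {X4}  orig:{}
  cell(3,6) babb: ∅
  cell(0,4) aacba: ∅
  cell(1,5) acbab: {S}
  cell(2,6) cbabb: ∅
  cell(0,5) aacbab: ∅
  cell(1,6) acbabb: {X4}  orig:{}
  cell(0,6) aacbabb: {S}

S ∈ T[0,6] ⇒ YES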